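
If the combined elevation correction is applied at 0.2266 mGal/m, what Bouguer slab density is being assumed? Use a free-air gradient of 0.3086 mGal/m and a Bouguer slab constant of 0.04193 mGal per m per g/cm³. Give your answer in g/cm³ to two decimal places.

0.2266 = 0.3086 − 0.04193 × ρ
ρ = (0.3086 − 0.2266) / 0.04193 = 1.96 g/cm³

1.96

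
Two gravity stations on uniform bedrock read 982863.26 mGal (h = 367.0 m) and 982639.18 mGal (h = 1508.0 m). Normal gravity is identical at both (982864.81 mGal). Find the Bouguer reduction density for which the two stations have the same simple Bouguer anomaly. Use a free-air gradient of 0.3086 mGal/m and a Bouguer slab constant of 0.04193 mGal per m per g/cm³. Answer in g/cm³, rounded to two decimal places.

Δg_obs = 982639.18 − 982863.26 = -224.08 mGal over Δh = 1508.0 − 367.0 = 1141.0 m
Equal Bouguer anomalies ⇒ Δg_obs + (0.3086 − 0.04193ρ)·Δh = 0
0.3086 − 0.04193ρ = −Δg_obs/Δh = 0.19639
ρ = (0.3086 − 0.19639) / 0.04193 = 2.68 g/cm³

2.68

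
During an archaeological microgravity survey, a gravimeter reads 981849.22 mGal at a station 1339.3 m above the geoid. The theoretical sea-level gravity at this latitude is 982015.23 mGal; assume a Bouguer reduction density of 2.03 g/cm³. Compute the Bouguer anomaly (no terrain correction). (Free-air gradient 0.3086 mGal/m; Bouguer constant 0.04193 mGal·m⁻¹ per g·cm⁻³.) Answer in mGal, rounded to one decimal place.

Free-air correction = 0.3086 × 1339.3 = 413.31 mGal
Free-air anomaly = 981849.22 − 982015.23 + (413.31) = 247.30 mGal
Bouguer slab correction = 0.04193 × 2.03 × 1339.3 = 114.00 mGal
Simple Bouguer anomaly = 247.30 − (114.00) = 133.30 mGal

133.3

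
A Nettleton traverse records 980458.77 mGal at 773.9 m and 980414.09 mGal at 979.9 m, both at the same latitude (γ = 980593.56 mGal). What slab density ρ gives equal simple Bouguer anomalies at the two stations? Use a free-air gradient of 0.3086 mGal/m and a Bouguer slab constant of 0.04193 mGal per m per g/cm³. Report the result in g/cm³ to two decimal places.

Δg_obs = 980414.09 − 980458.77 = -44.68 mGal over Δh = 979.9 − 773.9 = 206.0 m
Equal Bouguer anomalies ⇒ Δg_obs + (0.3086 − 0.04193ρ)·Δh = 0
0.3086 − 0.04193ρ = −Δg_obs/Δh = 0.21689
ρ = (0.3086 − 0.21689) / 0.04193 = 2.19 g/cm³

2.19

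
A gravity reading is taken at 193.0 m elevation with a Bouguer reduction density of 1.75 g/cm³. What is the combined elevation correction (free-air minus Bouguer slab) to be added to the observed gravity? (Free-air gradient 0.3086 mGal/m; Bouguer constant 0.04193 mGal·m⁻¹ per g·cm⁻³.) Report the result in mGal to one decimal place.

Combined gradient = 0.3086 − 0.04193 × 1.75 = 0.2352225 mGal/m
Combined elevation correction = 0.2352225 × 193.0 = 45.4 mGal

45.4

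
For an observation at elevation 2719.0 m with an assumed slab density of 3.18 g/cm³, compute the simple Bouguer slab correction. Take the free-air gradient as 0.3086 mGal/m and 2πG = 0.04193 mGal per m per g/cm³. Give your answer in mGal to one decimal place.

Bouguer slab correction = 0.04193 × 3.18 × 2719.0 = 362.5 mGal

362.5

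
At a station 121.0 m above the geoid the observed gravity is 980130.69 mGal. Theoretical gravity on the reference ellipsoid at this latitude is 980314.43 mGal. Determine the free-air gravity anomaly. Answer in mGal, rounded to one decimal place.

Free-air correction = 0.3086 × 121.0 = 37.34 mGal
Free-air anomaly = 980130.69 − 980314.43 + (37.34) = -146.40 mGal

-146.4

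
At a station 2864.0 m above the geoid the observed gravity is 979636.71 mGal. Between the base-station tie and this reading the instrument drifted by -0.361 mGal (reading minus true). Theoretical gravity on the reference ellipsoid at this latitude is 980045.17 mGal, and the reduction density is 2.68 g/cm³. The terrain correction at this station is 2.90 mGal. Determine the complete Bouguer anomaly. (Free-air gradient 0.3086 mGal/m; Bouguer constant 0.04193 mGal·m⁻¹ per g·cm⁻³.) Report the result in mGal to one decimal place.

156.8

Drift-corrected reading = 979636.71 − (-0.361) = 979637.071 mGal
Free-air correction = 0.3086 × 2864.0 = 883.83 mGal
Free-air anomaly = 979637.071 − 980045.17 + (883.83) = 475.731 mGal
Bouguer slab correction = 0.04193 × 2.68 × 2864.0 = 321.83 mGal
Simple Bouguer anomaly = 475.731 − (321.83) = 153.901 mGal
Complete Bouguer anomaly = 153.901 + 2.90 = 156.801 mGal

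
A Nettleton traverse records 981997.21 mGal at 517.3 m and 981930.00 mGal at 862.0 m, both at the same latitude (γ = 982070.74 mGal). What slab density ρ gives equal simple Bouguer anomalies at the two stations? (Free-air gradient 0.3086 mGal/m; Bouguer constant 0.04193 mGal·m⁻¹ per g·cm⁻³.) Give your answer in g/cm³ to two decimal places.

2.71

Δg_obs = 981930.00 − 981997.21 = -67.21 mGal over Δh = 862.0 − 517.3 = 344.7 m
Equal Bouguer anomalies ⇒ Δg_obs + (0.3086 − 0.04193ρ)·Δh = 0
0.3086 − 0.04193ρ = −Δg_obs/Δh = 0.19498
ρ = (0.3086 − 0.19498) / 0.04193 = 2.71 g/cm³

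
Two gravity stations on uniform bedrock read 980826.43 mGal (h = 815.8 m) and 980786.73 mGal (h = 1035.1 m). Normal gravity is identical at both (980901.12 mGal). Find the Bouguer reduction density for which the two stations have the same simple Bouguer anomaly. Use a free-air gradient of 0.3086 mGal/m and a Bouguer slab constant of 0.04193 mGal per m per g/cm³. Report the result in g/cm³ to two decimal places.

3.04

Δg_obs = 980786.73 − 980826.43 = -39.70 mGal over Δh = 1035.1 − 815.8 = 219.3 m
Equal Bouguer anomalies ⇒ Δg_obs + (0.3086 − 0.04193ρ)·Δh = 0
0.3086 − 0.04193ρ = −Δg_obs/Δh = 0.18103
ρ = (0.3086 − 0.18103) / 0.04193 = 3.04 g/cm³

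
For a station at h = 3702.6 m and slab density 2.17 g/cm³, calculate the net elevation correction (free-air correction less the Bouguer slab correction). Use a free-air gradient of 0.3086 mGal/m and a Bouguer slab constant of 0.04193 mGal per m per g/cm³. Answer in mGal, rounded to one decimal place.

805.7

Combined gradient = 0.3086 − 0.04193 × 2.17 = 0.2176119 mGal/m
Combined elevation correction = 0.2176119 × 3702.6 = 805.7 mGal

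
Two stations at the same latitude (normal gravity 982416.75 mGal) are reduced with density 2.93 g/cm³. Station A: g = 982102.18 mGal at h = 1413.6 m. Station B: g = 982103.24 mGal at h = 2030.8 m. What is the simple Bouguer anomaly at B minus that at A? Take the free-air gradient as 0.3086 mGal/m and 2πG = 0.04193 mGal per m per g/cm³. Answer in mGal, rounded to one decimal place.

115.7

Δg_SB(A) = 982102.18 − 982416.75 + 0.3086×1413.6 − 0.04193×2.93×1413.6 = -52.00 mGal
Δg_SB(B) = 982103.24 − 982416.75 + 0.3086×2030.8 − 0.04193×2.93×2030.8 = 63.70 mGal
Difference = 63.70 − (-52.00) = 115.70 mGal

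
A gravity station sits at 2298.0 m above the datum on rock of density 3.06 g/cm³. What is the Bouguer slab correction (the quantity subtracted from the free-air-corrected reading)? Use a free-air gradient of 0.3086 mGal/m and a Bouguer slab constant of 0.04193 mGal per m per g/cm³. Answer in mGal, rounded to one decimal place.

294.8

Bouguer slab correction = 0.04193 × 3.06 × 2298.0 = 294.8 mGal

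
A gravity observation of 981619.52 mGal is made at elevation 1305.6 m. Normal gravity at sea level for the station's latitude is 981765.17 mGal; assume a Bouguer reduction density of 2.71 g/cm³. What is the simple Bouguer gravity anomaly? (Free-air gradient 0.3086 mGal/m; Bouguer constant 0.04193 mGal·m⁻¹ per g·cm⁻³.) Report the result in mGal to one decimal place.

Free-air correction = 0.3086 × 1305.6 = 402.91 mGal
Free-air anomaly = 981619.52 − 981765.17 + (402.91) = 257.26 mGal
Bouguer slab correction = 0.04193 × 2.71 × 1305.6 = 148.36 mGal
Simple Bouguer anomaly = 257.26 − (148.36) = 108.90 mGal

108.9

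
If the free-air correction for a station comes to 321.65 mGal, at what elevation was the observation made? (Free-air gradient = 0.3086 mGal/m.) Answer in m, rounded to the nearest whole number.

h = 321.65 / 0.3086 = 1042.29 m

1042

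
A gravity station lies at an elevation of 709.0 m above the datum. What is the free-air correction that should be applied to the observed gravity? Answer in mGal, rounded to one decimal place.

Free-air correction = 0.3086 × 709.0 = 218.8 mGal

218.8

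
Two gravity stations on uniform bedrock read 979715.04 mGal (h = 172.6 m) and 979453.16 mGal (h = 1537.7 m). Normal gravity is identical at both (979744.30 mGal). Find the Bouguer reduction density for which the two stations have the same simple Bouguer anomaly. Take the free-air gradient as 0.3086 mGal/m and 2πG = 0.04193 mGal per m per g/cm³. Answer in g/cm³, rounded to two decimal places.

2.78

Δg_obs = 979453.16 − 979715.04 = -261.88 mGal over Δh = 1537.7 − 172.6 = 1365.1 m
Equal Bouguer anomalies ⇒ Δg_obs + (0.3086 − 0.04193ρ)·Δh = 0
0.3086 − 0.04193ρ = −Δg_obs/Δh = 0.19184
ρ = (0.3086 − 0.19184) / 0.04193 = 2.78 g/cm³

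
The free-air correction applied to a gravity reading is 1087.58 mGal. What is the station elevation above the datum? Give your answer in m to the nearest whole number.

h = 1087.58 / 0.3086 = 3524.24 m

3524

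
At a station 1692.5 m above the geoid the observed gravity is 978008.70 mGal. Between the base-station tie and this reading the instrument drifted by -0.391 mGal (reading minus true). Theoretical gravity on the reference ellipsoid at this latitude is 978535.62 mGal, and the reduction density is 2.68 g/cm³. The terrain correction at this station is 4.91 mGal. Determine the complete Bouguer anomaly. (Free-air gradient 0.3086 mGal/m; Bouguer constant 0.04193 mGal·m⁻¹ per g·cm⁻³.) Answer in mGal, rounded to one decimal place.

Drift-corrected reading = 978008.70 − (-0.391) = 978009.091 mGal
Free-air correction = 0.3086 × 1692.5 = 522.31 mGal
Free-air anomaly = 978009.091 − 978535.62 + (522.31) = -4.219 mGal
Bouguer slab correction = 0.04193 × 2.68 × 1692.5 = 190.19 mGal
Simple Bouguer anomaly = -4.219 − (190.19) = -194.409 mGal
Complete Bouguer anomaly = -194.409 + 4.91 = -189.499 mGal

-189.5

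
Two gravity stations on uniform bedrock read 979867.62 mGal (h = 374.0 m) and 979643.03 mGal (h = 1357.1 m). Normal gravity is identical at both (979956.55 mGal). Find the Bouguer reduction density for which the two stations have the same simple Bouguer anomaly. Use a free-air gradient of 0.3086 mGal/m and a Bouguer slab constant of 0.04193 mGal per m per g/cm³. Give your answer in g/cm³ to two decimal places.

1.91

Δg_obs = 979643.03 − 979867.62 = -224.59 mGal over Δh = 1357.1 − 374.0 = 983.1 m
Equal Bouguer anomalies ⇒ Δg_obs + (0.3086 − 0.04193ρ)·Δh = 0
0.3086 − 0.04193ρ = −Δg_obs/Δh = 0.22845
ρ = (0.3086 − 0.22845) / 0.04193 = 1.91 g/cm³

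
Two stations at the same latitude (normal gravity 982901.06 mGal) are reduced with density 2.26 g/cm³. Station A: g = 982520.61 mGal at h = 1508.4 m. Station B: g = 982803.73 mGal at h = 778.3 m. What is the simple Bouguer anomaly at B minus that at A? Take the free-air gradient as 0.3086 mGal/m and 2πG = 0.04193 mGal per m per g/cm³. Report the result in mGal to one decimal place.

127.0

Δg_SB(A) = 982520.61 − 982901.06 + 0.3086×1508.4 − 0.04193×2.26×1508.4 = -57.90 mGal
Δg_SB(B) = 982803.73 − 982901.06 + 0.3086×778.3 − 0.04193×2.26×778.3 = 69.10 mGal
Difference = 69.10 − (-57.90) = 127.00 mGal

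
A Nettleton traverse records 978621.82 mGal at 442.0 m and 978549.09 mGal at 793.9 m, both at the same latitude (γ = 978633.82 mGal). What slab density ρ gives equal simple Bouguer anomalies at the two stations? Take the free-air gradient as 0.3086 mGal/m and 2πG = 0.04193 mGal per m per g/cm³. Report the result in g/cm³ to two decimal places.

Δg_obs = 978549.09 − 978621.82 = -72.73 mGal over Δh = 793.9 − 442.0 = 351.9 m
Equal Bouguer anomalies ⇒ Δg_obs + (0.3086 − 0.04193ρ)·Δh = 0
0.3086 − 0.04193ρ = −Δg_obs/Δh = 0.20668
ρ = (0.3086 − 0.20668) / 0.04193 = 2.43 g/cm³

2.43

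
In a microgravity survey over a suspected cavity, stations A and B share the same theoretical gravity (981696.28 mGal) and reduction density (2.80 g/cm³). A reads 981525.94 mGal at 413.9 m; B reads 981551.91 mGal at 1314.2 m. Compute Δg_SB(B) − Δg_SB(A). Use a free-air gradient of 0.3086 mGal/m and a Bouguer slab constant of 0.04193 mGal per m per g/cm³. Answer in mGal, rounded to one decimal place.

198.1

Δg_SB(A) = 981525.94 − 981696.28 + 0.3086×413.9 − 0.04193×2.80×413.9 = -91.20 mGal
Δg_SB(B) = 981551.91 − 981696.28 + 0.3086×1314.2 − 0.04193×2.80×1314.2 = 106.90 mGal
Difference = 106.90 − (-91.20) = 198.10 mGal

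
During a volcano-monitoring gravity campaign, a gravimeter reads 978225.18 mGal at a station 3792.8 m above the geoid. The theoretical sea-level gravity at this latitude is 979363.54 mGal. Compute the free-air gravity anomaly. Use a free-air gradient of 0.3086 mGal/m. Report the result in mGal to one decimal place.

32.1

Free-air correction = 0.3086 × 3792.8 = 1170.46 mGal
Free-air anomaly = 978225.18 − 979363.54 + (1170.46) = 32.10 mGal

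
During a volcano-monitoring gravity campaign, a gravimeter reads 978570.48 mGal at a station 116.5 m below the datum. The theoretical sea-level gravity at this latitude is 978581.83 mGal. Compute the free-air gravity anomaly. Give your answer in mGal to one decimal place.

-47.3

Free-air correction = 0.3086 × -116.5 = -35.95 mGal
Free-air anomaly = 978570.48 − 978581.83 + (-35.95) = -47.30 mGal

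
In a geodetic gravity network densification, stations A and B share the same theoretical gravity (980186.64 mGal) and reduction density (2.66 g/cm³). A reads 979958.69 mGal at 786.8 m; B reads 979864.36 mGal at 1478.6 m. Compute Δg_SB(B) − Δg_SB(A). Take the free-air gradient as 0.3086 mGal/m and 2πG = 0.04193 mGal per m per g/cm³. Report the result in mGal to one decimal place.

42.0

Δg_SB(A) = 979958.69 − 980186.64 + 0.3086×786.8 − 0.04193×2.66×786.8 = -72.90 mGal
Δg_SB(B) = 979864.36 − 980186.64 + 0.3086×1478.6 − 0.04193×2.66×1478.6 = -30.90 mGal
Difference = -30.90 − (-72.90) = 42.00 mGal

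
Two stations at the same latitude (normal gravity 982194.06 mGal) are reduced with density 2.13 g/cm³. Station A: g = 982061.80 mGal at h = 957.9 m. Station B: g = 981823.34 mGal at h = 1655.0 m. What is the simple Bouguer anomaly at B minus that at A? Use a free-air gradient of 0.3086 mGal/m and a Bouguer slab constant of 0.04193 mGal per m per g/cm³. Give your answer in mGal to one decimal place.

-85.6

Δg_SB(A) = 982061.80 − 982194.06 + 0.3086×957.9 − 0.04193×2.13×957.9 = 77.80 mGal
Δg_SB(B) = 981823.34 − 982194.06 + 0.3086×1655.0 − 0.04193×2.13×1655.0 = -7.80 mGal
Difference = -7.80 − (77.80) = -85.60 mGal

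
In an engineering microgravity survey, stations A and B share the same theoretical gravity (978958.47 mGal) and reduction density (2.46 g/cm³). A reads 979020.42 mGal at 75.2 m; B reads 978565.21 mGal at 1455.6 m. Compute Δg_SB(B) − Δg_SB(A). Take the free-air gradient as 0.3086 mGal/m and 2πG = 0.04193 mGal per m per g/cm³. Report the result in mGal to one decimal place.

Δg_SB(A) = 979020.42 − 978958.47 + 0.3086×75.2 − 0.04193×2.46×75.2 = 77.40 mGal
Δg_SB(B) = 978565.21 − 978958.47 + 0.3086×1455.6 − 0.04193×2.46×1455.6 = -94.20 mGal
Difference = -94.20 − (77.40) = -171.60 mGal

-171.6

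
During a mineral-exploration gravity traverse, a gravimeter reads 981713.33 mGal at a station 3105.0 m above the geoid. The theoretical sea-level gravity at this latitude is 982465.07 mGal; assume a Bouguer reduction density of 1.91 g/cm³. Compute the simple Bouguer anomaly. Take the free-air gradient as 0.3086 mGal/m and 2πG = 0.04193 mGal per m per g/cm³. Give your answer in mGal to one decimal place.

Free-air correction = 0.3086 × 3105.0 = 958.20 mGal
Free-air anomaly = 981713.33 − 982465.07 + (958.20) = 206.46 mGal
Bouguer slab correction = 0.04193 × 1.91 × 3105.0 = 248.67 mGal
Simple Bouguer anomaly = 206.46 − (248.67) = -42.21 mGal

-42.2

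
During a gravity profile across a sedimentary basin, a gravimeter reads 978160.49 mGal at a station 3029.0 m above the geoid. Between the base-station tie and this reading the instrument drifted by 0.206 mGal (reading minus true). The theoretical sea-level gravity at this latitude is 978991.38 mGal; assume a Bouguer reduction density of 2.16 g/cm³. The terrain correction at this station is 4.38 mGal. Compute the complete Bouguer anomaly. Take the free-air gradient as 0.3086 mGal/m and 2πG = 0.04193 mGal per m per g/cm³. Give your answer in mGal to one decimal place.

Drift-corrected reading = 978160.49 − (0.206) = 978160.284 mGal
Free-air correction = 0.3086 × 3029.0 = 934.75 mGal
Free-air anomaly = 978160.284 − 978991.38 + (934.75) = 103.654 mGal
Bouguer slab correction = 0.04193 × 2.16 × 3029.0 = 274.33 mGal
Simple Bouguer anomaly = 103.654 − (274.33) = -170.676 mGal
Complete Bouguer anomaly = -170.676 + 4.38 = -166.296 mGal

-166.3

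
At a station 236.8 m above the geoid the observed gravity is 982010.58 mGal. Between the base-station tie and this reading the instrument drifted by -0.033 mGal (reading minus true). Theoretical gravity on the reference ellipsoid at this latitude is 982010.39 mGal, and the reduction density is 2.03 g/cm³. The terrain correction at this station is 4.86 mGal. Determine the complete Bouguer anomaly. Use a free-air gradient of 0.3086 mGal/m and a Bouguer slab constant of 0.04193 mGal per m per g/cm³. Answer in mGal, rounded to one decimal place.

Drift-corrected reading = 982010.58 − (-0.033) = 982010.613 mGal
Free-air correction = 0.3086 × 236.8 = 73.08 mGal
Free-air anomaly = 982010.613 − 982010.39 + (73.08) = 73.303 mGal
Bouguer slab correction = 0.04193 × 2.03 × 236.8 = 20.16 mGal
Simple Bouguer anomaly = 73.303 − (20.16) = 53.143 mGal
Complete Bouguer anomaly = 53.143 + 4.86 = 58.003 mGal

58.0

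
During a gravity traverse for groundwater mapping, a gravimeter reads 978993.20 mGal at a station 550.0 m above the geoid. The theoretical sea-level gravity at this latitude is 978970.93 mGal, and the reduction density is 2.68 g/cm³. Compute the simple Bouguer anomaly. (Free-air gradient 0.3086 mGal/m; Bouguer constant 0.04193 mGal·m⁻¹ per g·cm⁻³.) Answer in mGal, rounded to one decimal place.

Free-air correction = 0.3086 × 550.0 = 169.73 mGal
Free-air anomaly = 978993.20 − 978970.93 + (169.73) = 192.00 mGal
Bouguer slab correction = 0.04193 × 2.68 × 550.0 = 61.80 mGal
Simple Bouguer anomaly = 192.00 − (61.80) = 130.20 mGal

130.2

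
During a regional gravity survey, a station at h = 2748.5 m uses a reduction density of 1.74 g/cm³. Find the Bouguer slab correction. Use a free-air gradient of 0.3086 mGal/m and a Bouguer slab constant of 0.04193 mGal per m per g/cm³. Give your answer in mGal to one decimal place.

Bouguer slab correction = 0.04193 × 1.74 × 2748.5 = 200.5 mGal

200.5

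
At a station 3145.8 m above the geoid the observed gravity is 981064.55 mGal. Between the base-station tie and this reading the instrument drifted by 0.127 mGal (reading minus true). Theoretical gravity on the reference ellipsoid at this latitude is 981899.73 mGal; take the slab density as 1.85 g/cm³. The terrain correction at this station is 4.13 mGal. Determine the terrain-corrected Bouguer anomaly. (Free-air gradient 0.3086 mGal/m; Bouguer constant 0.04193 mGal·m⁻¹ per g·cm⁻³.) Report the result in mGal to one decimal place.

Drift-corrected reading = 981064.55 − (0.127) = 981064.423 mGal
Free-air correction = 0.3086 × 3145.8 = 970.79 mGal
Free-air anomaly = 981064.423 − 981899.73 + (970.79) = 135.483 mGal
Bouguer slab correction = 0.04193 × 1.85 × 3145.8 = 244.02 mGal
Simple Bouguer anomaly = 135.483 − (244.02) = -108.537 mGal
Complete Bouguer anomaly = -108.537 + 4.13 = -104.407 mGal

-104.4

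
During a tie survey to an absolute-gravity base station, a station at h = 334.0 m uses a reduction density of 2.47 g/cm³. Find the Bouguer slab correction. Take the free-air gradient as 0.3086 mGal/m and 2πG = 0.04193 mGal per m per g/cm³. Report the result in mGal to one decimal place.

Bouguer slab correction = 0.04193 × 2.47 × 334.0 = 34.6 mGal

34.6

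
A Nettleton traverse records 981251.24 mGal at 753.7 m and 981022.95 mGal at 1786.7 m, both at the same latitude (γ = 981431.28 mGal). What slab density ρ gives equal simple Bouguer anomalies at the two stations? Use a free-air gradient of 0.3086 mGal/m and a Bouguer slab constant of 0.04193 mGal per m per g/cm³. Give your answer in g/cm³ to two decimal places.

Δg_obs = 981022.95 − 981251.24 = -228.29 mGal over Δh = 1786.7 − 753.7 = 1033.0 m
Equal Bouguer anomalies ⇒ Δg_obs + (0.3086 − 0.04193ρ)·Δh = 0
0.3086 − 0.04193ρ = −Δg_obs/Δh = 0.22100
ρ = (0.3086 − 0.22100) / 0.04193 = 2.09 g/cm³

2.09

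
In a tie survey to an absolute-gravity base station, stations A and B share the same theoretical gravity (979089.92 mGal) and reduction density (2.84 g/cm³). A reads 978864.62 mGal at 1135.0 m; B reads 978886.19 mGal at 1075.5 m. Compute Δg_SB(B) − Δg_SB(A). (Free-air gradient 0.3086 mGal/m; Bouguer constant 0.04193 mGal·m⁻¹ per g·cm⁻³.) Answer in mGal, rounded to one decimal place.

10.3

Δg_SB(A) = 978864.62 − 979089.92 + 0.3086×1135.0 − 0.04193×2.84×1135.0 = -10.20 mGal
Δg_SB(B) = 978886.19 − 979089.92 + 0.3086×1075.5 − 0.04193×2.84×1075.5 = 0.10 mGal
Difference = 0.10 − (-10.20) = 10.30 mGal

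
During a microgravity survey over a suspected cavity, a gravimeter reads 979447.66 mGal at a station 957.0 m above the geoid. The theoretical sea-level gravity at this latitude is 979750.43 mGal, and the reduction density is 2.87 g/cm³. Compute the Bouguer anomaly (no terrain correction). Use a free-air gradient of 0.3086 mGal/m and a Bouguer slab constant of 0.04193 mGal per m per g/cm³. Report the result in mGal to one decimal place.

-122.6

Free-air correction = 0.3086 × 957.0 = 295.33 mGal
Free-air anomaly = 979447.66 − 979750.43 + (295.33) = -7.44 mGal
Bouguer slab correction = 0.04193 × 2.87 × 957.0 = 115.16 mGal
Simple Bouguer anomaly = -7.44 − (115.16) = -122.60 mGal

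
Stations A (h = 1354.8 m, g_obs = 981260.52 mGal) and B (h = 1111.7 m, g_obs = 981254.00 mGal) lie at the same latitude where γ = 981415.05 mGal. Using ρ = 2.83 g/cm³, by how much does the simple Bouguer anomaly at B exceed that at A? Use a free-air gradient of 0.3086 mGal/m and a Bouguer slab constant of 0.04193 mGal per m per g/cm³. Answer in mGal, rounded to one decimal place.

Δg_SB(A) = 981260.52 − 981415.05 + 0.3086×1354.8 − 0.04193×2.83×1354.8 = 102.80 mGal
Δg_SB(B) = 981254.00 − 981415.05 + 0.3086×1111.7 − 0.04193×2.83×1111.7 = 50.10 mGal
Difference = 50.10 − (102.80) = -52.70 mGal

-52.7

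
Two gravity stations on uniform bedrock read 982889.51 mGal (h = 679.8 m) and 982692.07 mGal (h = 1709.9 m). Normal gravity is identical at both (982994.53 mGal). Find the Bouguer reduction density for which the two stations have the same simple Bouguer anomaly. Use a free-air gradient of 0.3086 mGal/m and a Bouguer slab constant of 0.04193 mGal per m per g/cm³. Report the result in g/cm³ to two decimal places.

Δg_obs = 982692.07 − 982889.51 = -197.44 mGal over Δh = 1709.9 − 679.8 = 1030.1 m
Equal Bouguer anomalies ⇒ Δg_obs + (0.3086 − 0.04193ρ)·Δh = 0
0.3086 − 0.04193ρ = −Δg_obs/Δh = 0.19167
ρ = (0.3086 − 0.19167) / 0.04193 = 2.79 g/cm³

2.79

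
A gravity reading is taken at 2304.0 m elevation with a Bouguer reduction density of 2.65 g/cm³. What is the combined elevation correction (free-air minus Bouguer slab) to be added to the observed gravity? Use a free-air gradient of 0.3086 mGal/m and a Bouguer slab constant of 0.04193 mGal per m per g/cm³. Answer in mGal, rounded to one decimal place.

455.0

Combined gradient = 0.3086 − 0.04193 × 2.65 = 0.1974855 mGal/m
Combined elevation correction = 0.1974855 × 2304.0 = 455.0 mGal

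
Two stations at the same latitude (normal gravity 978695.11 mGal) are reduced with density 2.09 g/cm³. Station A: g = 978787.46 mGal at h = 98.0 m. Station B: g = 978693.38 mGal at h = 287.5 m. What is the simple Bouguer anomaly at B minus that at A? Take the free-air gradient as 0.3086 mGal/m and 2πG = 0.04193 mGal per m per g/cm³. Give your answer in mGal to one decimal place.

Δg_SB(A) = 978787.46 − 978695.11 + 0.3086×98.0 − 0.04193×2.09×98.0 = 114.00 mGal
Δg_SB(B) = 978693.38 − 978695.11 + 0.3086×287.5 − 0.04193×2.09×287.5 = 61.80 mGal
Difference = 61.80 − (114.00) = -52.20 mGal

-52.2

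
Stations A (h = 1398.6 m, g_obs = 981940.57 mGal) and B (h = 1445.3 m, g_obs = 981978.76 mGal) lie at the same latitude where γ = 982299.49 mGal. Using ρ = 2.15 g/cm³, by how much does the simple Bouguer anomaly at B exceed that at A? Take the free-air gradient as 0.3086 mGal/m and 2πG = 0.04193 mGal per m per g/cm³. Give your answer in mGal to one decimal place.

48.4

Δg_SB(A) = 981940.57 − 982299.49 + 0.3086×1398.6 − 0.04193×2.15×1398.6 = -53.40 mGal
Δg_SB(B) = 981978.76 − 982299.49 + 0.3086×1445.3 − 0.04193×2.15×1445.3 = -5.00 mGal
Difference = -5.00 − (-53.40) = 48.40 mGal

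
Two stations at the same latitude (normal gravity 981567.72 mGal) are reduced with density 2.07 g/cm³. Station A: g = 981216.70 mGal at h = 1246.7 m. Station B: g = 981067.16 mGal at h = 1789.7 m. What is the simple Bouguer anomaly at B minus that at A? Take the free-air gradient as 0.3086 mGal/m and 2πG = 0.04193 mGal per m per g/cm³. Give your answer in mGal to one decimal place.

Δg_SB(A) = 981216.70 − 981567.72 + 0.3086×1246.7 − 0.04193×2.07×1246.7 = -74.50 mGal
Δg_SB(B) = 981067.16 − 981567.72 + 0.3086×1789.7 − 0.04193×2.07×1789.7 = -103.60 mGal
Difference = -103.60 − (-74.50) = -29.10 mGal

-29.1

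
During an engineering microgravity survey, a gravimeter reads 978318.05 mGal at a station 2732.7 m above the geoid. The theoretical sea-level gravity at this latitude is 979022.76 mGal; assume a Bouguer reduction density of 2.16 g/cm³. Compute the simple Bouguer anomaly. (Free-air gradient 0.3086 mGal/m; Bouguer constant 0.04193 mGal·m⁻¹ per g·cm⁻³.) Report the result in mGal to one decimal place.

-108.9

Free-air correction = 0.3086 × 2732.7 = 843.31 mGal
Free-air anomaly = 978318.05 − 979022.76 + (843.31) = 138.60 mGal
Bouguer slab correction = 0.04193 × 2.16 × 2732.7 = 247.50 mGal
Simple Bouguer anomaly = 138.60 − (247.50) = -108.90 mGal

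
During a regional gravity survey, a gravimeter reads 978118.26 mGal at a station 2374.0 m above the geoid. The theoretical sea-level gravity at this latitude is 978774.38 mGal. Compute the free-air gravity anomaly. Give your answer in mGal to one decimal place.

76.5

Free-air correction = 0.3086 × 2374.0 = 732.62 mGal
Free-air anomaly = 978118.26 − 978774.38 + (732.62) = 76.50 mGal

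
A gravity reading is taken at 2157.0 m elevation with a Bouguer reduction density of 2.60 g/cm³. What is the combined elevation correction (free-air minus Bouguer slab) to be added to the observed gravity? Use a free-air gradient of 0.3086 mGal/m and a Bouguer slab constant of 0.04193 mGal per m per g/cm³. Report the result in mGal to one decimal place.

430.5

Combined gradient = 0.3086 − 0.04193 × 2.60 = 0.1995820 mGal/m
Combined elevation correction = 0.1995820 × 2157.0 = 430.5 mGal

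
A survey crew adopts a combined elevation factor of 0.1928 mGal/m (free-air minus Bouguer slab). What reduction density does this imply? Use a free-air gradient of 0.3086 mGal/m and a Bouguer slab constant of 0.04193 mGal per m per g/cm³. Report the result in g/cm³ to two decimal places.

0.1928 = 0.3086 − 0.04193 × ρ
ρ = (0.3086 − 0.1928) / 0.04193 = 2.76 g/cm³

2.76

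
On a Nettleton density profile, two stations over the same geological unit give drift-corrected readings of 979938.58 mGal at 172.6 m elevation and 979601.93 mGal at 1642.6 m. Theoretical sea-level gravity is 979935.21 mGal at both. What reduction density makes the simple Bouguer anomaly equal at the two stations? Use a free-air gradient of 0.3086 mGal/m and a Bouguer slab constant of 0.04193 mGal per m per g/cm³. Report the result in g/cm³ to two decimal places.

Δg_obs = 979601.93 − 979938.58 = -336.65 mGal over Δh = 1642.6 − 172.6 = 1470.0 m
Equal Bouguer anomalies ⇒ Δg_obs + (0.3086 − 0.04193ρ)·Δh = 0
0.3086 − 0.04193ρ = −Δg_obs/Δh = 0.22901
ρ = (0.3086 − 0.22901) / 0.04193 = 1.90 g/cm³

1.90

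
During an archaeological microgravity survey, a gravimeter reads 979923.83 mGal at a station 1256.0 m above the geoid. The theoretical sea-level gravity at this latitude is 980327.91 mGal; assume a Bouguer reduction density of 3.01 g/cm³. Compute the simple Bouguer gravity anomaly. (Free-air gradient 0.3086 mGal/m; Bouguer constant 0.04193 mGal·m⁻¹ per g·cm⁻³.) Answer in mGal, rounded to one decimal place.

-175.0

Free-air correction = 0.3086 × 1256.0 = 387.60 mGal
Free-air anomaly = 979923.83 − 980327.91 + (387.60) = -16.48 mGal
Bouguer slab correction = 0.04193 × 3.01 × 1256.0 = 158.52 mGal
Simple Bouguer anomaly = -16.48 − (158.52) = -175.00 mGal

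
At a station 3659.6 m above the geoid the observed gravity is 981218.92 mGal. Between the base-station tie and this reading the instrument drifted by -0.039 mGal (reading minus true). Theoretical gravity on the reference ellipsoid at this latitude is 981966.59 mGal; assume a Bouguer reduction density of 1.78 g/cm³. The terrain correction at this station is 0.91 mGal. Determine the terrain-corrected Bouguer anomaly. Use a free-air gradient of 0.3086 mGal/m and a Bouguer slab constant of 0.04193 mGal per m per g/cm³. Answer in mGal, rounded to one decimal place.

109.5

Drift-corrected reading = 981218.92 − (-0.039) = 981218.959 mGal
Free-air correction = 0.3086 × 3659.6 = 1129.35 mGal
Free-air anomaly = 981218.959 − 981966.59 + (1129.35) = 381.719 mGal
Bouguer slab correction = 0.04193 × 1.78 × 3659.6 = 273.14 mGal
Simple Bouguer anomaly = 381.719 − (273.14) = 108.579 mGal
Complete Bouguer anomaly = 108.579 + 0.91 = 109.489 mGal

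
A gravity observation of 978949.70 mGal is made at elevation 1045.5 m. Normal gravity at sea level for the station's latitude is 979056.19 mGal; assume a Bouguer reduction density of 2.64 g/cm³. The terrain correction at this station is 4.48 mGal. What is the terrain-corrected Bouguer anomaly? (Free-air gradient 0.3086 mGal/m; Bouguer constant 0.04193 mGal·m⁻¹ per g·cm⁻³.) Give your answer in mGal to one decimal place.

104.9

Free-air correction = 0.3086 × 1045.5 = 322.64 mGal
Free-air anomaly = 978949.70 − 979056.19 + (322.64) = 216.15 mGal
Bouguer slab correction = 0.04193 × 2.64 × 1045.5 = 115.73 mGal
Simple Bouguer anomaly = 216.15 − (115.73) = 100.42 mGal
Complete Bouguer anomaly = 100.42 + 4.48 = 104.90 mGal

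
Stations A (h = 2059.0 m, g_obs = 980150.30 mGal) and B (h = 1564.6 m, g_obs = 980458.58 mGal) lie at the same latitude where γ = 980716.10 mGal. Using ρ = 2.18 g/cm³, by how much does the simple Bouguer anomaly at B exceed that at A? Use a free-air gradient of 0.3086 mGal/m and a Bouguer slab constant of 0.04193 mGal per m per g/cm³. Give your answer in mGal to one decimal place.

Δg_SB(A) = 980150.30 − 980716.10 + 0.3086×2059.0 − 0.04193×2.18×2059.0 = -118.60 mGal
Δg_SB(B) = 980458.58 − 980716.10 + 0.3086×1564.6 − 0.04193×2.18×1564.6 = 82.30 mGal
Difference = 82.30 − (-118.60) = 200.90 mGal

200.9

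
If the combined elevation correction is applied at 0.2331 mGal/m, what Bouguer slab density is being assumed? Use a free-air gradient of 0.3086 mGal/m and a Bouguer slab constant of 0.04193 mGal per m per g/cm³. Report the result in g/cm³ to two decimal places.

1.80

0.2331 = 0.3086 − 0.04193 × ρ
ρ = (0.3086 − 0.2331) / 0.04193 = 1.80 g/cm³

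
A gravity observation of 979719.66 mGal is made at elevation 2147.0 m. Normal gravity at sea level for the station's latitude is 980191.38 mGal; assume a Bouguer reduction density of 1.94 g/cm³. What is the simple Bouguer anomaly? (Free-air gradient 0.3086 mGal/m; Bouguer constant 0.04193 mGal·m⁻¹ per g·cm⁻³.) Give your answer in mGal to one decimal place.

16.2

Free-air correction = 0.3086 × 2147.0 = 662.56 mGal
Free-air anomaly = 979719.66 − 980191.38 + (662.56) = 190.84 mGal
Bouguer slab correction = 0.04193 × 1.94 × 2147.0 = 174.65 mGal
Simple Bouguer anomaly = 190.84 − (174.65) = 16.19 mGal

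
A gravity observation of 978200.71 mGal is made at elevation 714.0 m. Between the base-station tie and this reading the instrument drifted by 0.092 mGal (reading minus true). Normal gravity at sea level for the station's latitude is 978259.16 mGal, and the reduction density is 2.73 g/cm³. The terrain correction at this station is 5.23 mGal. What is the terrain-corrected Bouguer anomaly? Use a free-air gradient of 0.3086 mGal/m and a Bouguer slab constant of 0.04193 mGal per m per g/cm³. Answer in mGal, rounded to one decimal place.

Drift-corrected reading = 978200.71 − (0.092) = 978200.618 mGal
Free-air correction = 0.3086 × 714.0 = 220.34 mGal
Free-air anomaly = 978200.618 − 978259.16 + (220.34) = 161.798 mGal
Bouguer slab correction = 0.04193 × 2.73 × 714.0 = 81.73 mGal
Simple Bouguer anomaly = 161.798 − (81.73) = 80.068 mGal
Complete Bouguer anomaly = 80.068 + 5.23 = 85.298 mGal

85.3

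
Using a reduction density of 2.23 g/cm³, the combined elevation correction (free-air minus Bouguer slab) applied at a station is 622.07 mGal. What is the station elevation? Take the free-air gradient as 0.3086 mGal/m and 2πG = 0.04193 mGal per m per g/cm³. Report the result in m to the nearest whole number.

2892

Combined gradient = 0.3086 − 0.04193 × 2.23 = 0.2150961 mGal/m
h = 622.07 / 0.2150961 = 2892.06 m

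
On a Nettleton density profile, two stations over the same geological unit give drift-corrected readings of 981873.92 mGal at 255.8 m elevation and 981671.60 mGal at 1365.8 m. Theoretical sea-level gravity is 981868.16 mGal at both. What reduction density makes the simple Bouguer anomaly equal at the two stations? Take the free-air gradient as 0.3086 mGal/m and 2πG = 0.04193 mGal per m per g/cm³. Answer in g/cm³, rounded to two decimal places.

Δg_obs = 981671.60 − 981873.92 = -202.32 mGal over Δh = 1365.8 − 255.8 = 1110.0 m
Equal Bouguer anomalies ⇒ Δg_obs + (0.3086 − 0.04193ρ)·Δh = 0
0.3086 − 0.04193ρ = −Δg_obs/Δh = 0.18227
ρ = (0.3086 − 0.18227) / 0.04193 = 3.01 g/cm³

3.01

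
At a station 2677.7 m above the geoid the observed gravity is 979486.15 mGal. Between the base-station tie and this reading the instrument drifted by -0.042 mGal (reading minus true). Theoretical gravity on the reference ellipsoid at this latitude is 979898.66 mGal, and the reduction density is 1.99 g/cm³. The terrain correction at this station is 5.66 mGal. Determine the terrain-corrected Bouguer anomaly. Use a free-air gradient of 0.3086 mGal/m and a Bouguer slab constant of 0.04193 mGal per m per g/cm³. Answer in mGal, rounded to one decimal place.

196.1

Drift-corrected reading = 979486.15 − (-0.042) = 979486.192 mGal
Free-air correction = 0.3086 × 2677.7 = 826.34 mGal
Free-air anomaly = 979486.192 − 979898.66 + (826.34) = 413.872 mGal
Bouguer slab correction = 0.04193 × 1.99 × 2677.7 = 223.43 mGal
Simple Bouguer anomaly = 413.872 − (223.43) = 190.442 mGal
Complete Bouguer anomaly = 190.442 + 5.66 = 196.102 mGal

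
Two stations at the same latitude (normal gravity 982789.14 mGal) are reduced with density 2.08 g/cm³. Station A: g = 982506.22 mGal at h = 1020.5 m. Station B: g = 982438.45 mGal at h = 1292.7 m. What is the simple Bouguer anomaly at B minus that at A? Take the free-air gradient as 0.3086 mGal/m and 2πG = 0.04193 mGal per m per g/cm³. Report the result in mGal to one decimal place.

Δg_SB(A) = 982506.22 − 982789.14 + 0.3086×1020.5 − 0.04193×2.08×1020.5 = -57.00 mGal
Δg_SB(B) = 982438.45 − 982789.14 + 0.3086×1292.7 − 0.04193×2.08×1292.7 = -64.50 mGal
Difference = -64.50 − (-57.00) = -7.50 mGal

-7.5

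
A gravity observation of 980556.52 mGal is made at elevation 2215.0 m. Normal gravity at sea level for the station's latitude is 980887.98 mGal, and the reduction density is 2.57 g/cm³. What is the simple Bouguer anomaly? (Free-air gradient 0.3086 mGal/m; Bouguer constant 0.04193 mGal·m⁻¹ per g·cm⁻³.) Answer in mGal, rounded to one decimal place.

113.4

Free-air correction = 0.3086 × 2215.0 = 683.55 mGal
Free-air anomaly = 980556.52 − 980887.98 + (683.55) = 352.09 mGal
Bouguer slab correction = 0.04193 × 2.57 × 2215.0 = 238.69 mGal
Simple Bouguer anomaly = 352.09 − (238.69) = 113.40 mGal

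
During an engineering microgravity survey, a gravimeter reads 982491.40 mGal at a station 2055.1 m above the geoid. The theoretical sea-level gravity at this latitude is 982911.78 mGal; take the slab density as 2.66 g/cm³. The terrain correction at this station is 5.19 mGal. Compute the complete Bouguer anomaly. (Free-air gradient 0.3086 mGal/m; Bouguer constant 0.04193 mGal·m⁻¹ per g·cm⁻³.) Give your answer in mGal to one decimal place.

-10.2

Free-air correction = 0.3086 × 2055.1 = 634.20 mGal
Free-air anomaly = 982491.40 − 982911.78 + (634.20) = 213.82 mGal
Bouguer slab correction = 0.04193 × 2.66 × 2055.1 = 229.21 mGal
Simple Bouguer anomaly = 213.82 − (229.21) = -15.39 mGal
Complete Bouguer anomaly = -15.39 + 5.19 = -10.20 mGal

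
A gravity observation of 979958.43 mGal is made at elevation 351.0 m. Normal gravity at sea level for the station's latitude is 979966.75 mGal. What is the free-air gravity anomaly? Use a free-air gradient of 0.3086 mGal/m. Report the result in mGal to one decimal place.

Free-air correction = 0.3086 × 351.0 = 108.32 mGal
Free-air anomaly = 979958.43 − 979966.75 + (108.32) = 100.00 mGal

100.0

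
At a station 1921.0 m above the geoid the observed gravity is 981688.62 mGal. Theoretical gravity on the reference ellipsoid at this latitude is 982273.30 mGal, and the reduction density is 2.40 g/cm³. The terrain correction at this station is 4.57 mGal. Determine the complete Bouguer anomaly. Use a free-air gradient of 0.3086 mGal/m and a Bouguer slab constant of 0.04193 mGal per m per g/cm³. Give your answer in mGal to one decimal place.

-180.6

Free-air correction = 0.3086 × 1921.0 = 592.82 mGal
Free-air anomaly = 981688.62 − 982273.30 + (592.82) = 8.14 mGal
Bouguer slab correction = 0.04193 × 2.40 × 1921.0 = 193.31 mGal
Simple Bouguer anomaly = 8.14 − (193.31) = -185.17 mGal
Complete Bouguer anomaly = -185.17 + 4.57 = -180.60 mGal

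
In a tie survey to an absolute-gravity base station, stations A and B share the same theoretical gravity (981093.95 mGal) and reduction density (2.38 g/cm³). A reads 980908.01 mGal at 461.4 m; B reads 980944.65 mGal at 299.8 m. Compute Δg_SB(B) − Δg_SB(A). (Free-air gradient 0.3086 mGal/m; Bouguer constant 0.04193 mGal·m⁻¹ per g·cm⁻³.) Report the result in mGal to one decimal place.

2.9

Δg_SB(A) = 980908.01 − 981093.95 + 0.3086×461.4 − 0.04193×2.38×461.4 = -89.60 mGal
Δg_SB(B) = 980944.65 − 981093.95 + 0.3086×299.8 − 0.04193×2.38×299.8 = -86.70 mGal
Difference = -86.70 − (-89.60) = 2.90 mGal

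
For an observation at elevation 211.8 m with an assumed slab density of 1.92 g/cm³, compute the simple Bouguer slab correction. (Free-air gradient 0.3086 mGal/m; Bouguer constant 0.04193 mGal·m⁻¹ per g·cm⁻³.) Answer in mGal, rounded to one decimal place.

17.1

Bouguer slab correction = 0.04193 × 1.92 × 211.8 = 17.1 mGal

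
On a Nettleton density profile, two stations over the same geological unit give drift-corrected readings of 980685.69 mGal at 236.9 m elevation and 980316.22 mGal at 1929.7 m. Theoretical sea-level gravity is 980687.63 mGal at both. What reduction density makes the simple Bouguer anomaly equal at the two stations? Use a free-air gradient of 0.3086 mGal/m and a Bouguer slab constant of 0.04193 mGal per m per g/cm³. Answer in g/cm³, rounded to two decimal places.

Δg_obs = 980316.22 − 980685.69 = -369.47 mGal over Δh = 1929.7 − 236.9 = 1692.8 m
Equal Bouguer anomalies ⇒ Δg_obs + (0.3086 − 0.04193ρ)·Δh = 0
0.3086 − 0.04193ρ = −Δg_obs/Δh = 0.21826
ρ = (0.3086 − 0.21826) / 0.04193 = 2.15 g/cm³

2.15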